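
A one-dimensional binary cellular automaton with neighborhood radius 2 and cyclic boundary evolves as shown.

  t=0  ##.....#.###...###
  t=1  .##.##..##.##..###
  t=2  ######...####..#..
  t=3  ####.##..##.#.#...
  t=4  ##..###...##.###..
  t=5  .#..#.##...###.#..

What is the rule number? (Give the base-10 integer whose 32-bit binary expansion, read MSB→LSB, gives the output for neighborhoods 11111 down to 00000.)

  nb #####: next=#  (t=0,i=17, bit31=1)
  nb ####.: next=.  (t=0,i=0, bit30=0)
  nb ###.#: next=.  (t=1,i=17, bit29=0)
  nb ###..: next=#  (t=0,i=1, bit28=1)
  nb ##.##: next=#  (t=1,i=0, bit27=1)
  nb ##.#.: next=#  (t=3,i=11, bit26=1)
  nb ##..#: next=.  (t=1,i=6, bit25=0)
  nb ##...: next=#  (t=0,i=2, bit24=1)
  nb #.###: next=#  (t=0,i=9, bit23=1)
  nb #.##.: next=#  (t=1,i=1, bit22=1)
  nb #.#.#: next=.  (t=3,i=12, bit21=0)
  nb #.#..: next=#  (t=3,i=14, bit20=1)
  nb #..##: next=.  (t=1,i=7, bit19=0)
  nb #..#.: next=#  (t=2,i=14, bit18=1)
  nb #...#: next=.  (t=0,i=13, bit17=0)
  nb #....: next=.  (t=0,i=3, bit16=0)
  nb .####: next=#  (t=0,i=16, bit15=1)
  nb .###.: next=.  (t=0,i=10, bit14=0)
  nb .##.#: next=#  (t=1,i=2, bit13=1)
  nb .##..: next=#  (t=1,i=5, bit12=1)
  nb .#.##: next=#  (t=0,i=8, bit11=1)
  nb .#.#.: next=#  (t=3,i=13, bit10=1)
  nb .#..#: next=.  (t=2,i=16, bit9=0)
  nb .#...: next=#  (t=3,i=15, bit8=1)
  nb ..###: next=#  (t=0,i=15, bit7=1)
  nb ..##.: next=.  (t=1,i=8, bit6=0)
  nb ..#.#: next=.  (t=0,i=7, bit5=0)
  nb ..#..: next=.  (t=2,i=15, bit4=0)
  nb ...##: next=.  (t=0,i=14, bit3=0)
  nb ...#.: next=.  (t=0,i=6, bit2=0)
  nb ....#: next=#  (t=0,i=5, bit1=1)
  nb .....: next=#  (t=0,i=4, bit0=1)
  bits 10011101110101001011110110000011 = 2647965059

2647965059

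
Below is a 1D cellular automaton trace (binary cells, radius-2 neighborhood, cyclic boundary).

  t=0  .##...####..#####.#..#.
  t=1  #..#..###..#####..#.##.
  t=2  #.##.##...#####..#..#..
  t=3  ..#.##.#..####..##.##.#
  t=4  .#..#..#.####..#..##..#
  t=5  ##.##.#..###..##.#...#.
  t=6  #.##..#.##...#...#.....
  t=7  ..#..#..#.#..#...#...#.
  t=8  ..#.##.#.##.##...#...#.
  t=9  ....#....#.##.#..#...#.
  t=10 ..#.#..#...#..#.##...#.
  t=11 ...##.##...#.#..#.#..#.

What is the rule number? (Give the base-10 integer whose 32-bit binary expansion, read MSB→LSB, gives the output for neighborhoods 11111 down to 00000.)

  ##### -> #   bit 31 = 1  t=0,i=14
  ####. -> #   bit 30 = 1  t=0,i=8
  ###.# -> .   bit 29 = 0  t=0,i=16
  ###.. -> .   bit 28 = 0  t=0,i=9
  ##.## -> #   bit 27 = 1  t=2,i=4
  ##.#. -> .   bit 26 = 0  t=0,i=17
  ##..# -> .   bit 25 = 0  t=0,i=10
  ##... -> #   bit 24 = 1  t=0,i=3
  #.### -> #   bit 23 = 1  t=4,i=9
  #.##. -> #   bit 22 = 1  t=1,i=20
  #.#.# -> .   bit 21 = 0  t=8,i=7
  #.#.. -> #   bit 20 = 1  t=0,i=18
  #..## -> #   bit 19 = 1  t=0,i=0
  #..#. -> #   bit 18 = 1  t=0,i=20
  #...# -> .   bit 17 = 0  t=0,i=4
  #.... -> .   bit 16 = 0  t=6,i=19
  .#### -> #   bit 15 = 1  t=0,i=7
  .###. -> .   bit 14 = 0  t=1,i=7
  .##.# -> .   bit 13 = 0  t=1,i=21
  .##.. -> .   bit 12 = 0  t=0,i=2
  .#.## -> .   bit 11 = 0  t=1,i=19
  .#.#. -> #   bit 10 = 1  t=4,i=0
  .#..# -> .   bit 9 = 0  t=0,i=19
  .#... -> .   bit 8 = 0  t=5,i=18
  ..### -> #   bit 7 = 1  t=0,i=6
  ..##. -> .   bit 6 = 0  t=0,i=1
  ..#.# -> .   bit 5 = 0  t=1,i=18
  ..#.. -> #   bit 4 = 1  t=0,i=21
  ...## -> .   bit 3 = 0  t=0,i=5
  ...#. -> .   bit 2 = 0  t=5,i=20
  ....# -> #   bit 1 = 1  t=6,i=21
  ..... -> .   bit 0 = 0  t=6,i=20
  bits 11001001110111001000010010010010 = 3386672274

3386672274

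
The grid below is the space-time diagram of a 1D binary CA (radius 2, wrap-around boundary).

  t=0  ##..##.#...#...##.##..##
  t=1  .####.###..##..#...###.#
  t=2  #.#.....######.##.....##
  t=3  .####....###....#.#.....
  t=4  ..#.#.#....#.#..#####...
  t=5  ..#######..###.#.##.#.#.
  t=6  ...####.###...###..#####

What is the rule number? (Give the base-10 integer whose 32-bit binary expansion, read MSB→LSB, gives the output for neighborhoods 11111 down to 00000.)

2520358256

  ##### -> #   bit 31 = 1  t=2,i=10
  ####. -> .   bit 30 = 0  t=0,i=0
  ###.# -> .   bit 29 = 0  t=1,i=4
  ###.. -> #   bit 28 = 1  t=0,i=1
  ##.## -> .   bit 27 = 0  t=0,i=17
  ##.#. -> #   bit 26 = 1  t=0,i=6
  ##..# -> #   bit 25 = 1  t=0,i=2
  ##... -> .   bit 24 = 0  t=2,i=17
  #.### -> .   bit 23 = 0  t=1,i=1
  #.##. -> .   bit 22 = 0  t=0,i=18
  #.#.# -> #   bit 21 = 1  t=1,i=23
  #.#.. -> #   bit 20 = 1  t=0,i=7
  #..## -> #   bit 19 = 1  t=0,i=3
  #..#. -> .   bit 18 = 0  t=1,i=14
  #...# -> .   bit 17 = 0  t=0,i=9
  #.... -> #   bit 16 = 1  t=2,i=4
  .#### -> #   bit 15 = 1  t=0,i=23
  .###. -> .   bit 14 = 0  t=1,i=7
  .##.# -> .   bit 13 = 0  t=0,i=5
  .##.. -> #   bit 12 = 1  t=0,i=19
  .#.## -> #   bit 11 = 1  t=1,i=0
  .#.#. -> #   bit 10 = 1  t=3,i=17
  .#..# -> .   bit 9 = 0  t=4,i=14
  .#... -> #   bit 8 = 1  t=0,i=8
  ..### -> .   bit 7 = 0  t=0,i=22
  ..##. -> #   bit 6 = 1  t=0,i=4
  ..#.# -> #   bit 5 = 1  t=3,i=16
  ..#.. -> #   bit 4 = 1  t=0,i=11
  ...## -> .   bit 3 = 0  t=0,i=14
  ...#. -> .   bit 2 = 0  t=0,i=10
  ....# -> .   bit 1 = 0  t=2,i=6
  ..... -> .   bit 0 = 0  t=2,i=5
  bits 10010110001110011001110101110000 = 2520358256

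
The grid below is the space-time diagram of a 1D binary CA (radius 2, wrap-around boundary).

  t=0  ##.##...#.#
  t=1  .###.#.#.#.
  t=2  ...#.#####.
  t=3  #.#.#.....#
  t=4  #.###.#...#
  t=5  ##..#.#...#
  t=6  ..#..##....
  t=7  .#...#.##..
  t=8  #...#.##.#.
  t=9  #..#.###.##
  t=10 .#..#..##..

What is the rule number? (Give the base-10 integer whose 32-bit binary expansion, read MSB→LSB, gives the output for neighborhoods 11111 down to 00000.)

  #####|.  b31=0 t=2,i=7
  ####.|.  b30=0 t=2,i=8
  ###.#|#  b29=1 t=0,i=1
  ###..|.  b28=0 t=2,i=9
  ##.##|#  b27=1 t=0,i=2
  ##.#.|.  b26=0 t=1,i=4
  ##..#|#  b25=1 t=5,i=2
  ##...|#  b24=1 t=0,i=5
  #.###|.  b23=0 t=0,i=10
  #.##.|#  b22=1 t=0,i=3
  #.#.#|#  b21=1 t=1,i=5
  #.#..|#  b20=1 t=1,i=9
  #..##|.  b19=0 t=1,i=0
  #..#.|.  b18=0 t=5,i=3
  #...#|.  b17=0 t=0,i=6
  #....|#  b16=1 t=2,i=0
  .####|.  b15=0 t=2,i=6
  .###.|.  b14=0 t=0,i=0
  .##.#|#  b13=1 t=3,i=0
  .##..|.  b12=0 t=0,i=4
  .#.##|#  b11=1 t=0,i=9
  .#.#.|#  b10=1 t=1,i=6
  .#..#|.  b9=0 t=1,i=10
  .#...|.  b8=0 t=3,i=5
  ..###|.  b7=0 t=1,i=1
  ..##.|#  b6=1 t=3,i=10
  ..#.#|.  b5=0 t=0,i=8
  ..#..|.  b4=0 t=6,i=2
  ...##|.  b3=0 t=3,i=9
  ...#.|#  b2=1 t=0,i=7
  ....#|.  b1=0 t=2,i=1
  .....|.  b0=0 t=3,i=7
  bits 00101011011100010010110001000100 = 728837188

728837188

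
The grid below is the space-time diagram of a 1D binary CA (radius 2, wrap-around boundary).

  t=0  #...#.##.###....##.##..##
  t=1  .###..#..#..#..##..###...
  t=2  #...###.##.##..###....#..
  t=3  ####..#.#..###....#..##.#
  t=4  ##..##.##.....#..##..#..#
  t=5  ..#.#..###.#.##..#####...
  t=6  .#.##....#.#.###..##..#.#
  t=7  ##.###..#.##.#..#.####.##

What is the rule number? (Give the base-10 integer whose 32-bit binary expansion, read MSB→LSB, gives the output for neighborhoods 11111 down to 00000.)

  ##### -> #   bit 31 = 1  t=3,i=1
  ####. -> .   bit 30 = 0  t=3,i=2
  ###.# -> #   bit 29 = 1  t=2,i=6
  ###.. -> .   bit 28 = 0  t=0,i=0
  ##.## -> .   bit 27 = 0  t=0,i=8
  ##.#. -> .   bit 26 = 0  t=5,i=10
  ##..# -> #   bit 25 = 1  t=0,i=21
  ##... -> #   bit 24 = 1  t=0,i=1
  #.### -> #   bit 23 = 1  t=0,i=9
  #.##. -> #   bit 22 = 1  t=0,i=6
  #.#.# -> #   bit 21 = 1  t=5,i=11
  #.#.. -> #   bit 20 = 1  t=3,i=8
  #..## -> .   bit 19 = 0  t=0,i=22
  #..#. -> #   bit 18 = 1  t=1,i=5
  #...# -> #   bit 17 = 1  t=0,i=2
  #.... -> .   bit 16 = 0  t=0,i=13
  .#### -> #   bit 15 = 1  t=3,i=0
  .###. -> .   bit 14 = 0  t=0,i=10
  .##.# -> .   bit 13 = 0  t=0,i=7
  .##.. -> #   bit 12 = 1  t=0,i=20
  .#.## -> .   bit 11 = 0  t=0,i=5
  .#.#. -> #   bit 10 = 1  t=3,i=7
  .#..# -> .   bit 9 = 0  t=1,i=7
  .#... -> #   bit 8 = 1  t=2,i=1
  ..### -> .   bit 7 = 0  t=0,i=23
  ..##. -> #   bit 6 = 1  t=0,i=16
  ..#.# -> .   bit 5 = 0  t=0,i=4
  ..#.. -> #   bit 4 = 1  t=1,i=6
  ...## -> #   bit 3 = 1  t=0,i=15
  ...#. -> #   bit 2 = 1  t=0,i=3
  ....# -> .   bit 1 = 0  t=0,i=14
  ..... -> #   bit 0 = 1  t=4,i=11
  bits 10100011111101101001010101011101 = 2750846301

2750846301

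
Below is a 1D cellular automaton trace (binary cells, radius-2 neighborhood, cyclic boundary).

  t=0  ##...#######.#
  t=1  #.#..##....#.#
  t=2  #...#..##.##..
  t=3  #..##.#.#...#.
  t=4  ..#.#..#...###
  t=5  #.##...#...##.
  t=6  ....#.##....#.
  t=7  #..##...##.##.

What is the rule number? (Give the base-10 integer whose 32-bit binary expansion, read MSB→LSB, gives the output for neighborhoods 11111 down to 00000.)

596239540

  #####|.  b31=0 t=0,i=7
  ####.|.  b30=0 t=0,i=10
  ###.#|#  b29=1 t=0,i=11
  ###..|.  b28=0 t=0,i=1
  ##.##|.  b27=0 t=0,i=12
  ##.#.|.  b26=0 t=1,i=1
  ##..#|#  b25=1 t=2,i=12
  ##...|#  b24=1 t=0,i=2
  #.###|#  b23=1 t=0,i=13
  #.##.|.  b22=0 t=1,i=13
  #.#.#|.  b21=0 t=3,i=6
  #.#..|.  b20=0 t=1,i=2
  #..##|#  b19=1 t=1,i=4
  #..#.|.  b18=0 t=2,i=13
  #...#|.  b17=0 t=0,i=3
  #....|#  b16=1 t=1,i=8
  .####|#  b15=1 t=0,i=6
  .###.|#  b14=1 t=0,i=0
  .##.#|#  b13=1 t=1,i=0
  .##..|.  b12=0 t=1,i=6
  .#.##|.  b11=0 t=1,i=12
  .#.#.|#  b10=1 t=3,i=7
  .#..#|.  b9=0 t=1,i=3
  .#...|.  b8=0 t=2,i=1
  ..###|#  b7=1 t=0,i=5
  ..##.|.  b6=0 t=1,i=5
  ..#.#|#  b5=1 t=1,i=11
  ..#..|#  b4=1 t=2,i=0
  ...##|.  b3=0 t=0,i=4
  ...#.|#  b2=1 t=1,i=10
  ....#|.  b1=0 t=1,i=9
  .....|.  b0=0 t=6,i=1
  bits 00100011100010011110010010110100 = 596239540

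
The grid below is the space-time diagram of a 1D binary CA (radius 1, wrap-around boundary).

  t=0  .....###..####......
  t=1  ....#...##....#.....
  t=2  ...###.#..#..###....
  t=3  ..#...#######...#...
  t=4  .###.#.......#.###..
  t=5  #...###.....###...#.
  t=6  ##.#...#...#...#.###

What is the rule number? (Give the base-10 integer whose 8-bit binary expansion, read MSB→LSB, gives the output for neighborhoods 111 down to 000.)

  [7] ### => .  t=0,i=6
  [6] ##. => .  t=0,i=7
  [5] #.# => #  t=2,i=6
  [4] #.. => #  t=0,i=8
  [3] .## => .  t=0,i=5
  [2] .#. => #  t=1,i=4
  [1] ..# => #  t=0,i=4
  [0] ... => .  t=0,i=0
  bits 00110110 = 54

54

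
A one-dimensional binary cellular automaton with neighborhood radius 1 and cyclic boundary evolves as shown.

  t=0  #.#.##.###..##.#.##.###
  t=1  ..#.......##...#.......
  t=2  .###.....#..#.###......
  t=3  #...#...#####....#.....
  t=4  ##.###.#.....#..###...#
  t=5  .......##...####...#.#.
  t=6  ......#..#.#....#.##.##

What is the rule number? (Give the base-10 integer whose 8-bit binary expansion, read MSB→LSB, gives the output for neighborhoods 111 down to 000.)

22

  nb ###: next=.  (t=0,i=8, bit7=0)
  nb ##.: next=.  (t=0,i=0, bit6=0)
  nb #.#: next=.  (t=0,i=1, bit5=0)
  nb #..: next=#  (t=0,i=10, bit4=1)
  nb .##: next=.  (t=0,i=4, bit3=0)
  nb .#.: next=#  (t=0,i=2, bit2=1)
  nb ..#: next=#  (t=0,i=11, bit1=1)
  nb ...: next=.  (t=1,i=0, bit0=0)
  bits 00010110 = 22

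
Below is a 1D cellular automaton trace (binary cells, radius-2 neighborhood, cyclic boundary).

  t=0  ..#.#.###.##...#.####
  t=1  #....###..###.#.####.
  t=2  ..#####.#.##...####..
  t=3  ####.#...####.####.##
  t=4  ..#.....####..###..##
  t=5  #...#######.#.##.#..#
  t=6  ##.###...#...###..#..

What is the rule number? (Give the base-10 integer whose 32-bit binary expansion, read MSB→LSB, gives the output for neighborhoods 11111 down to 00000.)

  nb #####: next=.  (t=2,i=4, bit31=0)
  nb ####.: next=#  (t=0,i=19, bit30=1)
  nb ###.#: next=.  (t=0,i=8, bit29=0)
  nb ###..: next=.  (t=0,i=20, bit28=0)
  nb ##.##: next=.  (t=0,i=9, bit27=0)
  nb ##.#.: next=.  (t=1,i=13, bit26=0)
  nb ##..#: next=#  (t=0,i=0, bit25=1)
  nb ##...: next=#  (t=0,i=12, bit24=1)
  nb #.###: next=#  (t=0,i=6, bit23=1)
  nb #.##.: next=#  (t=0,i=10, bit22=1)
  nb #.#.#: next=.  (t=0,i=4, bit21=0)
  nb #.#..: next=.  (t=1,i=0, bit20=0)
  nb #..##: next=.  (t=1,i=9, bit19=0)
  nb #..#.: next=.  (t=0,i=1, bit18=0)
  nb #...#: next=.  (t=0,i=13, bit17=0)
  nb #....: next=#  (t=1,i=2, bit16=1)
  nb .####: next=#  (t=0,i=18, bit15=1)
  nb .###.: next=#  (t=0,i=7, bit14=1)
  nb .##.#: next=#  (t=5,i=15, bit13=1)
  nb .##..: next=#  (t=0,i=11, bit12=1)
  nb .#.##: next=#  (t=0,i=5, bit11=1)
  nb .#.#.: next=.  (t=0,i=3, bit10=0)
  nb .#..#: next=#  (t=5,i=18, bit9=1)
  nb .#...: next=.  (t=1,i=1, bit8=0)
  nb ..###: next=#  (t=1,i=5, bit7=1)
  nb ..##.: next=.  (t=4,i=19, bit6=0)
  nb ..#.#: next=.  (t=0,i=2, bit5=0)
  nb ..#..: next=.  (t=4,i=2, bit4=0)
  nb ...##: next=#  (t=1,i=4, bit3=1)
  nb ...#.: next=#  (t=0,i=14, bit2=1)
  nb ....#: next=#  (t=1,i=3, bit1=1)
  nb .....: next=#  (t=4,i=5, bit0=1)
  bits 01000011110000011111101010001111 = 1136786063

1136786063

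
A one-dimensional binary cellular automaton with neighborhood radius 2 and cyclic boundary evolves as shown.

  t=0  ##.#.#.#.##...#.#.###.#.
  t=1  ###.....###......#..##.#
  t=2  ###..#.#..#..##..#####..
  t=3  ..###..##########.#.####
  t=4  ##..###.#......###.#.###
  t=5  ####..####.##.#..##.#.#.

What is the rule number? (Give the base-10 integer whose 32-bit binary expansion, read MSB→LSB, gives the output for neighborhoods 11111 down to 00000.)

1985788761

  nb #####: next=.  (t=2,i=19, bit31=0)
  nb ####.: next=#  (t=1,i=1, bit30=1)
  nb ###.#: next=#  (t=0,i=20, bit29=1)
  nb ###..: next=#  (t=1,i=2, bit28=1)
  nb ##.##: next=.  (t=1,i=22, bit27=0)
  nb ##.#.: next=#  (t=0,i=2, bit26=1)
  nb ##..#: next=#  (t=2,i=3, bit25=1)
  nb ##...: next=.  (t=0,i=11, bit24=0)
  nb #.###: next=.  (t=0,i=18, bit23=0)
  nb #.##.: next=#  (t=0,i=0, bit22=1)
  nb #.#.#: next=.  (t=0,i=3, bit21=0)
  nb #.#..: next=#  (t=2,i=7, bit20=1)
  nb #..##: next=#  (t=1,i=19, bit19=1)
  nb #..#.: next=#  (t=2,i=4, bit18=1)
  nb #...#: next=.  (t=0,i=12, bit17=0)
  nb #....: next=.  (t=1,i=4, bit16=0)
  nb .####: next=#  (t=1,i=0, bit15=1)
  nb .###.: next=.  (t=0,i=19, bit14=0)
  nb .##.#: next=#  (t=0,i=1, bit13=1)
  nb .##..: next=#  (t=0,i=10, bit12=1)
  nb .#.##: next=#  (t=0,i=8, bit11=1)
  nb .#.#.: next=.  (t=0,i=4, bit10=0)
  nb .#..#: next=#  (t=1,i=18, bit9=1)
  nb .#...: next=#  (t=4,i=9, bit8=1)
  nb ..###: next=.  (t=1,i=8, bit7=0)
  nb ..##.: next=#  (t=1,i=20, bit6=1)
  nb ..#.#: next=.  (t=0,i=14, bit5=0)
  nb ..#..: next=#  (t=1,i=17, bit4=1)
  nb ...##: next=#  (t=1,i=7, bit3=1)
  nb ...#.: next=.  (t=0,i=13, bit2=0)
  nb ....#: next=.  (t=1,i=6, bit1=0)
  nb .....: next=#  (t=1,i=5, bit0=1)
  bits 01110110010111001011101101011001 = 1985788761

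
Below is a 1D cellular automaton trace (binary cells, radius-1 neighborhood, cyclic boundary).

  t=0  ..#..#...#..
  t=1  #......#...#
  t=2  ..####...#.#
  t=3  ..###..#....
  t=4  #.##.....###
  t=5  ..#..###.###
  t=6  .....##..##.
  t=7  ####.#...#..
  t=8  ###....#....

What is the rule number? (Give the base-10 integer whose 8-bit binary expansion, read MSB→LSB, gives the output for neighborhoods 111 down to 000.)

  ### -> #   bit 7 = 1  t=2,i=3
  ##. -> .   bit 6 = 0  t=1,i=0
  #.# -> .   bit 5 = 0  t=2,i=10
  #.. -> .   bit 4 = 0  t=0,i=3
  .## -> #   bit 3 = 1  t=1,i=11
  .#. -> .   bit 2 = 0  t=0,i=2
  ..# -> .   bit 1 = 0  t=0,i=1
  ... -> #   bit 0 = 1  t=0,i=0
  bits 10001001 = 137

137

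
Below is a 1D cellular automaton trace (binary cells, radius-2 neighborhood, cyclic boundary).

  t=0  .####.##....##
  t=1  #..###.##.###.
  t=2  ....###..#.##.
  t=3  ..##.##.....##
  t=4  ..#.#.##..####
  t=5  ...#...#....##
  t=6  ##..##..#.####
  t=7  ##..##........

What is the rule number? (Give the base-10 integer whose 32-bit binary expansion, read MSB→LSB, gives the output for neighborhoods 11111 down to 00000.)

2030196042

  ##### -> .   bit 31 = 0  t=6,i=12
  ####. -> #   bit 30 = 1  t=0,i=3
  ###.# -> #   bit 29 = 1  t=0,i=4
  ###.. -> #   bit 28 = 1  t=2,i=6
  ##.## -> #   bit 27 = 1  t=0,i=0
  ##.#. -> .   bit 26 = 0  t=1,i=13
  ##..# -> .   bit 25 = 0  t=2,i=7
  ##... -> #   bit 24 = 1  t=0,i=8
  #.### -> .   bit 23 = 0  t=0,i=1
  #.##. -> .   bit 22 = 0  t=0,i=6
  #.#.# -> .   bit 21 = 0  t=4,i=4
  #.#.. -> .   bit 20 = 0  t=1,i=0
  #..## -> .   bit 19 = 0  t=1,i=2
  #..#. -> .   bit 18 = 0  t=2,i=8
  #...# -> #   bit 17 = 1  t=5,i=1
  #.... -> .   bit 16 = 0  t=0,i=9
  .#### -> .   bit 15 = 0  t=0,i=2
  .###. -> #   bit 14 = 1  t=1,i=4
  .##.# -> .   bit 13 = 0  t=0,i=13
  .##.. -> #   bit 12 = 1  t=0,i=7
  .#.## -> .   bit 11 = 0  t=2,i=10
  .#.#. -> #   bit 10 = 1  t=4,i=3
  .#..# -> .   bit 9 = 0  t=1,i=1
  .#... -> #   bit 8 = 1  t=5,i=4
  ..### -> .   bit 7 = 0  t=1,i=3
  ..##. -> #   bit 6 = 1  t=0,i=12
  ..#.# -> .   bit 5 = 0  t=2,i=9
  ..#.. -> .   bit 4 = 0  t=5,i=3
  ...## -> #   bit 3 = 1  t=0,i=11
  ...#. -> .   bit 2 = 0  t=5,i=2
  ....# -> #   bit 1 = 1  t=0,i=10
  ..... -> .   bit 0 = 0  t=2,i=1
  bits 01111001000000100101010101001010 = 2030196042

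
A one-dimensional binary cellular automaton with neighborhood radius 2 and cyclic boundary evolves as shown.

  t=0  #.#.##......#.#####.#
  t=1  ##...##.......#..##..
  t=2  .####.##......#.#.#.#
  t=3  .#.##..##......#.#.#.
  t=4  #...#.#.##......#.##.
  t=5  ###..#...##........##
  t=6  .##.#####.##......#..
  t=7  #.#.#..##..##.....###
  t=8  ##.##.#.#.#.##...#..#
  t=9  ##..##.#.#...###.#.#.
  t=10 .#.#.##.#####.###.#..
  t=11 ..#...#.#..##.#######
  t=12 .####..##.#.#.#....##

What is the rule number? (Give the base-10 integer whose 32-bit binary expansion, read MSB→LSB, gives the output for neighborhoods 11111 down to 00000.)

  #####|.  b31=0 t=0,i=16
  ####.|#  b30=1 t=0,i=17
  ###.#|#  b29=1 t=0,i=18
  ###..|#  b28=1 t=5,i=2
  ##.##|.  b27=0 t=0,i=19
  ##.#.|#  b26=1 t=0,i=1
  ##..#|.  b25=0 t=1,i=19
  ##...|#  b24=1 t=0,i=6
  #.###|#  b23=1 t=0,i=14
  #.##.|.  b22=0 t=0,i=4
  #.#.#|.  b21=0 t=0,i=2
  #.#..|#  b20=1 t=3,i=19
  #..##|#  b19=1 t=1,i=16
  #..#.|#  b18=1 t=3,i=0
  #...#|#  b17=1 t=1,i=3
  #....|.  b16=0 t=0,i=7
  .####|.  b15=0 t=0,i=15
  .###.|#  b14=1 t=8,i=0
  .##.#|#  b13=1 t=0,i=0
  .##..|#  b12=1 t=0,i=5
  .#.##|.  b11=0 t=0,i=3
  .#.#.|#  b10=1 t=2,i=15
  .#..#|.  b9=0 t=1,i=15
  .#...|#  b8=1 t=4,i=1
  ..###|.  b7=0 t=5,i=19
  ..##.|.  b6=0 t=1,i=0
  ..#.#|.  b5=0 t=0,i=12
  ..#..|#  b4=1 t=1,i=14
  ...##|#  b3=1 t=1,i=4
  ...#.|.  b2=0 t=0,i=11
  ....#|.  b1=0 t=0,i=10
  .....|.  b0=0 t=0,i=8
  bits 01110101100111100111010100011000 = 1973318936

1973318936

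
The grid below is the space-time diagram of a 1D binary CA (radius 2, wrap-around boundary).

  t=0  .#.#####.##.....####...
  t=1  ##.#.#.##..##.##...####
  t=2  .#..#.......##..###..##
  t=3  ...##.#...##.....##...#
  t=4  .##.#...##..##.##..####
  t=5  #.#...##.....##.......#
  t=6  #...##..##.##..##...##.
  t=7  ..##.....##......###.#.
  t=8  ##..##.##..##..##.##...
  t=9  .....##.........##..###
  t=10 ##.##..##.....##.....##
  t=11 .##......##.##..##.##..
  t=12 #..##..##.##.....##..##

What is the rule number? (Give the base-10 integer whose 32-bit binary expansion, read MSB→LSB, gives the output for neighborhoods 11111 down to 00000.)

  ##### -> #   bit 31 = 1  t=0,i=5
  ####. -> .   bit 30 = 0  t=0,i=6
  ###.# -> #   bit 29 = 1  t=0,i=7
  ###.. -> #   bit 28 = 1  t=0,i=19
  ##.## -> #   bit 27 = 1  t=0,i=8
  ##.#. -> .   bit 26 = 0  t=1,i=2
  ##..# -> .   bit 25 = 0  t=1,i=9
  ##... -> #   bit 24 = 1  t=0,i=11
  #.### -> #   bit 23 = 1  t=0,i=3
  #.##. -> .   bit 22 = 0  t=0,i=9
  #.#.# -> .   bit 21 = 0  t=1,i=3
  #.#.. -> .   bit 20 = 0  t=2,i=1
  #..## -> .   bit 19 = 0  t=1,i=10
  #..#. -> #   bit 18 = 1  t=2,i=3
  #...# -> #   bit 17 = 1  t=1,i=17
  #.... -> #   bit 16 = 1  t=0,i=12
  .#### -> .   bit 15 = 0  t=0,i=4
  .###. -> #   bit 14 = 1  t=2,i=17
  .##.# -> #   bit 13 = 1  t=1,i=12
  .##.. -> .   bit 12 = 0  t=0,i=10
  .#.## -> .   bit 11 = 0  t=0,i=2
  .#.#. -> #   bit 10 = 1  t=1,i=4
  .#..# -> .   bit 9 = 0  t=2,i=2
  .#... -> .   bit 8 = 0  t=2,i=5
  ..### -> .   bit 7 = 0  t=0,i=16
  ..##. -> .   bit 6 = 0  t=1,i=11
  ..#.# -> #   bit 5 = 1  t=0,i=1
  ..#.. -> #   bit 4 = 1  t=2,i=4
  ...## -> #   bit 3 = 1  t=0,i=15
  ...#. -> #   bit 2 = 1  t=0,i=0
  ....# -> #   bit 1 = 1  t=0,i=14
  ..... -> .   bit 0 = 0  t=0,i=13
  bits 10111001100001110110010000111110 = 3112657982

3112657982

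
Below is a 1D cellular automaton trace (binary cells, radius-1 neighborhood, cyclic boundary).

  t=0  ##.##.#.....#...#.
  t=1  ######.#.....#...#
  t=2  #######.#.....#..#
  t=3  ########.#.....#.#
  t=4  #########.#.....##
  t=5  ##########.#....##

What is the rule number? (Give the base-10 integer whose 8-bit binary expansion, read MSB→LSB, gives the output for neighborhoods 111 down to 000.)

248

  ### -> #   bit 7 = 1  t=1,i=0
  ##. -> #   bit 6 = 1  t=0,i=1
  #.# -> #   bit 5 = 1  t=0,i=2
  #.. -> #   bit 4 = 1  t=0,i=7
  .## -> #   bit 3 = 1  t=0,i=0
  .#. -> .   bit 2 = 0  t=0,i=6
  ..# -> .   bit 1 = 0  t=0,i=11
  ... -> .   bit 0 = 0  t=0,i=8
  bits 11111000 = 248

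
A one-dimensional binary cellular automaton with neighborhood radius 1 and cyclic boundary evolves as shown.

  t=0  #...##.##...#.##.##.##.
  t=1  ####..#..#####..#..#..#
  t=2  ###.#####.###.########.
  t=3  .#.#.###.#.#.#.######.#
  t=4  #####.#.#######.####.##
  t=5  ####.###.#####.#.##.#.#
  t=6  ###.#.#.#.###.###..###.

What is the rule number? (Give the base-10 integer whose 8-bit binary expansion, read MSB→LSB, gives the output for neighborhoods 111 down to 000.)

  nb ###: next=#  (t=1,i=0, bit7=1)
  nb ##.: next=.  (t=0,i=5, bit6=0)
  nb #.#: next=#  (t=0,i=6, bit5=1)
  nb #..: next=#  (t=0,i=1, bit4=1)
  nb .##: next=.  (t=0,i=4, bit3=0)
  nb .#.: next=#  (t=0,i=0, bit2=1)
  nb ..#: next=#  (t=0,i=3, bit1=1)
  nb ...: next=#  (t=0,i=2, bit0=1)
  bits 10110111 = 183

183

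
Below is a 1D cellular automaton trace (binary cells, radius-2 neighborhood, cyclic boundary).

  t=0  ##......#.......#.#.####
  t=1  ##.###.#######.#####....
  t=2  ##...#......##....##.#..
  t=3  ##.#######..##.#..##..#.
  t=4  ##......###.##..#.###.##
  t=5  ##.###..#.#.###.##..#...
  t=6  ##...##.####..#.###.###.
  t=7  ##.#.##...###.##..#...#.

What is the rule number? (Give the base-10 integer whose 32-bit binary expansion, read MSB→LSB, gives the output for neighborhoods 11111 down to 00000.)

  #####|.  b31=0 t=0,i=22
  ####.|#  b30=1 t=0,i=0
  ###.#|#  b29=1 t=1,i=5
  ###..|#  b28=1 t=0,i=1
  ##.##|.  b27=0 t=1,i=2
  ##.#.|.  b26=0 t=2,i=20
  ##..#|#  b25=1 t=3,i=10
  ##...|.  b24=0 t=0,i=2
  #.###|.  b23=0 t=0,i=20
  #.##.|#  b22=1 t=3,i=0
  #.#.#|#  b21=1 t=0,i=18
  #.#..|.  b20=0 t=2,i=21
  #..##|.  b19=0 t=2,i=23
  #..#.|.  b18=0 t=3,i=21
  #...#|#  b17=1 t=2,i=3
  #....|#  b16=1 t=0,i=3
  .####|.  b15=0 t=0,i=21
  .###.|.  b14=0 t=1,i=4
  .##.#|#  b13=1 t=1,i=1
  .##..|#  b12=1 t=2,i=1
  .#.##|#  b11=1 t=0,i=19
  .#.#.|#  b10=1 t=0,i=17
  .#..#|#  b9=1 t=2,i=22
  .#...|#  b8=1 t=0,i=9
  ..###|#  b7=1 t=4,i=8
  ..##.|#  b6=1 t=1,i=0
  ..#.#|#  b5=1 t=0,i=16
  ..#..|#  b4=1 t=0,i=8
  ...##|.  b3=0 t=1,i=23
  ...#.|#  b2=1 t=0,i=7
  ....#|.  b1=0 t=0,i=6
  .....|#  b0=1 t=0,i=4
  bits 01110010011000110011111111110101 = 1919107061

1919107061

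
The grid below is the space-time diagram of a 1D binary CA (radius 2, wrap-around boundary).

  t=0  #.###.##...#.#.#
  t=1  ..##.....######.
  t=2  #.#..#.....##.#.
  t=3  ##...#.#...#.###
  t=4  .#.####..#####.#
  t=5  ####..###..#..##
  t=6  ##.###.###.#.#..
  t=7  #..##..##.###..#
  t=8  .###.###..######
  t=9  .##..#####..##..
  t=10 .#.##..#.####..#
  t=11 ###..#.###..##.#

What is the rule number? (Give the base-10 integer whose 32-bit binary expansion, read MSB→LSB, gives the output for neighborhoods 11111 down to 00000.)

2527808628

  [31] ##### => #  t=1,i=11
  [30] ####. => .  t=1,i=13
  [29] ###.# => .  t=0,i=4
  [28] ###.. => #  t=1,i=14
  [27] ##.## => .  t=0,i=1
  [26] ##.#. => #  t=2,i=13
  [25] ##..# => #  t=4,i=7
  [24] ##... => .  t=0,i=8
  [23] #.### => #  t=0,i=2
  [22] #.##. => .  t=0,i=6
  [21] #.#.# => #  t=0,i=13
  [20] #.#.. => .  t=2,i=2
  [19] #..## => #  t=4,i=8
  [18] #..#. => .  t=2,i=4
  [17] #...# => #  t=0,i=9
  [16] #.... => #  t=1,i=5
  [15] .#### => .  t=1,i=10
  [14] .###. => #  t=0,i=3
  [13] .##.# => .  t=0,i=0
  [12] .##.. => .  t=0,i=7
  [11] .#.## => #  t=0,i=14
  [10] .#.#. => #  t=0,i=12
  [9] .#..# => .  t=2,i=3
  [8] .#... => .  t=2,i=6
  [7] ..### => .  t=1,i=9
  [6] ..##. => #  t=1,i=2
  [5] ..#.# => #  t=0,i=11
  [4] ..#.. => #  t=2,i=5
  [3] ...## => .  t=1,i=1
  [2] ...#. => #  t=0,i=10
  [1] ....# => .  t=1,i=7
  [0] ..... => .  t=1,i=6
  bits 10010110101010110100110001110100 = 2527808628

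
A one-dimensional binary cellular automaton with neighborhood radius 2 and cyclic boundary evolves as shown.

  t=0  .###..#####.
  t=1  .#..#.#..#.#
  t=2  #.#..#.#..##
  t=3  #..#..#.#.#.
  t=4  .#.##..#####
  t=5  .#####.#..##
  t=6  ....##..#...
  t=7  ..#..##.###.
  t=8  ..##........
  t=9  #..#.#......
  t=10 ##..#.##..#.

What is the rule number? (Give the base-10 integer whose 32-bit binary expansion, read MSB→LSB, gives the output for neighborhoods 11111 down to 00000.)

1650532242

  ##### -> .   bit 31 = 0  t=0,i=8
  ####. -> #   bit 30 = 1  t=0,i=9
  ###.# -> #   bit 29 = 1  t=2,i=0
  ###.. -> .   bit 28 = 0  t=0,i=3
  ##.## -> .   bit 27 = 0  t=5,i=0
  ##.#. -> .   bit 26 = 0  t=2,i=1
  ##..# -> #   bit 25 = 1  t=0,i=4
  ##... -> .   bit 24 = 0  t=7,i=11
  #.### -> .   bit 23 = 0  t=5,i=1
  #.##. -> #   bit 22 = 1  t=4,i=3
  #.#.# -> #   bit 21 = 1  t=1,i=11
  #.#.. -> .   bit 20 = 0  t=1,i=1
  #..## -> .   bit 19 = 0  t=0,i=0
  #..#. -> .   bit 18 = 0  t=1,i=3
  #...# -> .   bit 17 = 0  t=7,i=0
  #.... -> #   bit 16 = 1  t=6,i=10
  .#### -> .   bit 15 = 0  t=0,i=7
  .###. -> .   bit 14 = 0  t=0,i=2
  .##.# -> .   bit 13 = 0  t=5,i=11
  .##.. -> #   bit 12 = 1  t=4,i=4
  .#.## -> #   bit 11 = 1  t=4,i=2
  .#.#. -> #   bit 10 = 1  t=1,i=0
  .#..# -> #   bit 9 = 1  t=1,i=2
  .#... -> #   bit 8 = 1  t=6,i=9
  ..### -> #   bit 7 = 1  t=0,i=1
  ..##. -> .   bit 6 = 0  t=5,i=10
  ..#.# -> .   bit 5 = 0  t=1,i=4
  ..#.. -> #   bit 4 = 1  t=3,i=3
  ...## -> .   bit 3 = 0  t=6,i=3
  ...#. -> .   bit 2 = 0  t=7,i=1
  ....# -> #   bit 1 = 1  t=6,i=2
  ..... -> .   bit 0 = 0  t=6,i=0
  bits 01100010011000010001111110010010 = 1650532242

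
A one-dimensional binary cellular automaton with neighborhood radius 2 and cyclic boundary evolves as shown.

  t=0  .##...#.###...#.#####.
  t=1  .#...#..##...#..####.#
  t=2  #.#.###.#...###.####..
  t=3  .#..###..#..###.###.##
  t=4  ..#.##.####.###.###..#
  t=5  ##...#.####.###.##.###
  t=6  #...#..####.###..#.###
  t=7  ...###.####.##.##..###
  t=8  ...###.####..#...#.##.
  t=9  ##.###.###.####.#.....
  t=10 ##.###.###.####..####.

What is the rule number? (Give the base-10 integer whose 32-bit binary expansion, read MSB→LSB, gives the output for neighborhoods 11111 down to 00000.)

3800426455

  nb #####: next=#  (t=0,i=18, bit31=1)
  nb ####.: next=#  (t=0,i=19, bit30=1)
  nb ###.#: next=#  (t=1,i=19, bit29=1)
  nb ###..: next=.  (t=0,i=10, bit28=0)
  nb ##.##: next=.  (t=2,i=15, bit27=0)
  nb ##.#.: next=.  (t=1,i=20, bit26=0)
  nb ##..#: next=#  (t=0,i=21, bit25=1)
  nb ##...: next=.  (t=0,i=3, bit24=0)
  nb #.###: next=#  (t=0,i=8, bit23=1)
  nb #.##.: next=.  (t=3,i=20, bit22=0)
  nb #.#.#: next=.  (t=1,i=21, bit21=0)
  nb #.#..: next=.  (t=1,i=1, bit20=0)
  nb #..##: next=.  (t=0,i=0, bit19=0)
  nb #..#.: next=#  (t=2,i=21, bit18=1)
  nb #...#: next=.  (t=0,i=4, bit17=0)
  nb #....: next=#  (t=8,i=0, bit16=1)
  nb .####: next=#  (t=0,i=17, bit15=1)
  nb .###.: next=#  (t=0,i=9, bit14=1)
  nb .##.#: next=#  (t=3,i=21, bit13=1)
  nb .##..: next=.  (t=0,i=2, bit12=0)
  nb .#.##: next=.  (t=0,i=7, bit11=0)
  nb .#.#.: next=#  (t=1,i=0, bit10=1)
  nb .#..#: next=#  (t=1,i=6, bit9=1)
  nb .#...: next=#  (t=1,i=2, bit8=1)
  nb ..###: next=#  (t=1,i=16, bit7=1)
  nb ..##.: next=#  (t=0,i=1, bit6=1)
  nb ..#.#: next=.  (t=0,i=6, bit5=0)
  nb ..#..: next=#  (t=1,i=5, bit4=1)
  nb ...##: next=.  (t=2,i=11, bit3=0)
  nb ...#.: next=#  (t=0,i=5, bit2=1)
  nb ....#: next=#  (t=8,i=1, bit1=1)
  nb .....: next=#  (t=9,i=19, bit0=1)
  bits 11100010100001011110011111010111 = 3800426455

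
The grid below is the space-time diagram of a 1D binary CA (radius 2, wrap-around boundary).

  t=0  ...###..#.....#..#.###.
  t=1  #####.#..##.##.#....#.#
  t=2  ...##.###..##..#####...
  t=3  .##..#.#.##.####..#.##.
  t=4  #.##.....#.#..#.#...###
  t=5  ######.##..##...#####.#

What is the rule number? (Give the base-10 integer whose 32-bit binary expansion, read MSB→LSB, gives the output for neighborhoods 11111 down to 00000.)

1801147278

  #####|.  b31=0 t=1,i=1
  ####.|#  b30=1 t=1,i=3
  ###.#|#  b29=1 t=1,i=4
  ###..|.  b28=0 t=0,i=5
  ##.##|#  b27=1 t=1,i=11
  ##.#.|.  b26=0 t=1,i=5
  ##..#|#  b25=1 t=0,i=6
  ##...|#  b24=1 t=0,i=22
  #.###|.  b23=0 t=0,i=19
  #.##.|#  b22=1 t=1,i=12
  #.#.#|.  b21=0 t=3,i=7
  #.#..|#  b20=1 t=1,i=6
  #..##|#  b19=1 t=1,i=8
  #..#.|.  b18=0 t=0,i=7
  #...#|#  b17=1 t=4,i=18
  #....|#  b16=1 t=0,i=0
  .####|.  b15=0 t=1,i=0
  .###.|#  b14=1 t=0,i=4
  .##.#|.  b13=0 t=1,i=10
  .##..|#  b12=1 t=2,i=12
  .#.##|.  b11=0 t=0,i=18
  .#.#.|.  b10=0 t=3,i=6
  .#..#|#  b9=1 t=0,i=15
  .#...|#  b8=1 t=0,i=9
  ..###|#  b7=1 t=0,i=3
  ..##.|.  b6=0 t=1,i=9
  ..#.#|.  b5=0 t=0,i=17
  ..#..|.  b4=0 t=0,i=8
  ...##|#  b3=1 t=0,i=2
  ...#.|#  b2=1 t=0,i=13
  ....#|#  b1=1 t=0,i=1
  .....|.  b0=0 t=0,i=11
  bits 01101011010110110101001110001110 = 1801147278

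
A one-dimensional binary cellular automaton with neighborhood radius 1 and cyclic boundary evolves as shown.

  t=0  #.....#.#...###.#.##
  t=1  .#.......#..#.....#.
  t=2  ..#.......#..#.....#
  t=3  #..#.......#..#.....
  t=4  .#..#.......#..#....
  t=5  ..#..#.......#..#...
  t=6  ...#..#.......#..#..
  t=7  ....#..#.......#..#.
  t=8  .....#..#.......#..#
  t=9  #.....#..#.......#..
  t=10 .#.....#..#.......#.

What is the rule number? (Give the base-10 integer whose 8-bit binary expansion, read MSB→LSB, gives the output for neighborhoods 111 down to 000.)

  [7] ### => .  t=0,i=13
  [6] ##. => .  t=0,i=0
  [5] #.# => .  t=0,i=7
  [4] #.. => #  t=0,i=1
  [3] .## => #  t=0,i=12
  [2] .#. => .  t=0,i=6
  [1] ..# => .  t=0,i=5
  [0] ... => .  t=0,i=2
  bits 00011000 = 24

24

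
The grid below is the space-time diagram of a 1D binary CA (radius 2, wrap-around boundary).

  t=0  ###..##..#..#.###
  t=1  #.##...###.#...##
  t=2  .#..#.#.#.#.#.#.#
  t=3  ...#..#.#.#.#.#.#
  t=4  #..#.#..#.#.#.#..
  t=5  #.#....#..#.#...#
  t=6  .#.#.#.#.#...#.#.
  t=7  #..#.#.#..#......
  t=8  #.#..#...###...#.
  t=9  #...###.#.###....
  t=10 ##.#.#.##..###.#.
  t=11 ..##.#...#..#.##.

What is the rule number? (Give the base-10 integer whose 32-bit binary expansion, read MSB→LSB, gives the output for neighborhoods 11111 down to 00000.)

2669986074

  [31] ##### => #  t=0,i=0
  [30] ####. => .  t=0,i=1
  [29] ###.# => .  t=1,i=0
  [28] ###.. => #  t=0,i=2
  [27] ##.## => #  t=1,i=1
  [26] ##.#. => #  t=1,i=10
  [25] ##..# => #  t=0,i=3
  [24] ##... => #  t=1,i=4
  [23] #.### => .  t=0,i=14
  [22] #.##. => .  t=1,i=2
  [21] #.#.# => #  t=2,i=6
  [20] #.#.. => .  t=1,i=11
  [19] #..## => .  t=0,i=4
  [18] #..#. => #  t=0,i=8
  [17] #...# => .  t=1,i=5
  [16] #.... => .  t=5,i=4
  [15] .#### => #  t=0,i=15
  [14] .###. => #  t=1,i=8
  [13] .##.# => .  t=5,i=0
  [12] .##.. => .  t=0,i=6
  [11] .#.## => .  t=0,i=13
  [10] .#.#. => .  t=2,i=0
  [9] .#..# => .  t=0,i=10
  [8] .#... => #  t=1,i=12
  [7] ..### => .  t=1,i=7
  [6] ..##. => .  t=0,i=5
  [5] ..#.# => .  t=0,i=12
  [4] ..#.. => #  t=0,i=9
  [3] ...## => #  t=1,i=6
  [2] ...#. => .  t=3,i=2
  [1] ....# => #  t=5,i=5
  [0] ..... => .  t=7,i=13
  bits 10011111001001001100000100011010 = 2669986074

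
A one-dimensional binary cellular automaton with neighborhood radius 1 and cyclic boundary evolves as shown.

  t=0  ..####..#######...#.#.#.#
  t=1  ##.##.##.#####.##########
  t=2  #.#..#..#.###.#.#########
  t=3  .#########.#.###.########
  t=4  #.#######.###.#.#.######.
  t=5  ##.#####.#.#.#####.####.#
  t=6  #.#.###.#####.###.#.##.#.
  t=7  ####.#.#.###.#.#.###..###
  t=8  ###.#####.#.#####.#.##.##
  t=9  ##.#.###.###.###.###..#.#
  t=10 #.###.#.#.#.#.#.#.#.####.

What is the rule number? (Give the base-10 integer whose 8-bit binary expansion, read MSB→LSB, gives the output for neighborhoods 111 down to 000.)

183

  ###|#  b7=1 t=0,i=3
  ##.|.  b6=0 t=0,i=5
  #.#|#  b5=1 t=0,i=19
  #..|#  b4=1 t=0,i=0
  .##|.  b3=0 t=0,i=2
  .#.|#  b2=1 t=0,i=18
  ..#|#  b1=1 t=0,i=1
  ...|#  b0=1 t=0,i=16
  bits 10110111 = 183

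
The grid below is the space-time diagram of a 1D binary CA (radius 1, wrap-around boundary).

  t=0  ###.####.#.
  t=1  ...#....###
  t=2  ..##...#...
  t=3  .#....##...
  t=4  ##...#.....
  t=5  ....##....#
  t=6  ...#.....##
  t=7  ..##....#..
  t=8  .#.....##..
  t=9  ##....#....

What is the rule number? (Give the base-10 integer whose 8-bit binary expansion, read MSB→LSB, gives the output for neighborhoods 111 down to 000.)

38

  ### -> .   bit 7 = 0  t=0,i=1
  ##. -> .   bit 6 = 0  t=0,i=2
  #.# -> #   bit 5 = 1  t=0,i=3
  #.. -> .   bit 4 = 0  t=1,i=0
  .## -> .   bit 3 = 0  t=0,i=0
  .#. -> #   bit 2 = 1  t=0,i=9
  ..# -> #   bit 1 = 1  t=1,i=2
  ... -> .   bit 0 = 0  t=1,i=1
  bits 00100110 = 38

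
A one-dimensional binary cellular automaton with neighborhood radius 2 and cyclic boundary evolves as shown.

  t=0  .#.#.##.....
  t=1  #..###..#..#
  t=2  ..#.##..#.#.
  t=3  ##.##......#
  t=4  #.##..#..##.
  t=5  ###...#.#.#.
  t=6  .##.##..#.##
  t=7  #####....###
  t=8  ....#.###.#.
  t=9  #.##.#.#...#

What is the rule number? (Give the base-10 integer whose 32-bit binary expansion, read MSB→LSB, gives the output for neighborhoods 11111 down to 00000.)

409725214

  #####|.  b31=0 t=7,i=0
  ####.|.  b30=0 t=7,i=3
  ###.#|.  b29=0 t=3,i=1
  ###..|#  b28=1 t=1,i=5
  ##.##|#  b27=1 t=3,i=2
  ##.#.|.  b26=0 t=4,i=11
  ##..#|.  b25=0 t=1,i=1
  ##...|.  b24=0 t=0,i=7
  #.###|.  b23=0 t=5,i=0
  #.##.|#  b22=1 t=0,i=5
  #.#.#|#  b21=1 t=0,i=3
  #.#..|.  b20=0 t=2,i=10
  #..##|#  b19=1 t=1,i=2
  #..#.|.  b18=0 t=1,i=7
  #...#|#  b17=1 t=2,i=0
  #....|#  b16=1 t=0,i=8
  .####|#  b15=1 t=7,i=10
  .###.|#  b14=1 t=1,i=4
  .##.#|#  b13=1 t=4,i=10
  .##..|.  b12=0 t=0,i=6
  .#.##|#  b11=1 t=0,i=4
  .#.#.|.  b10=0 t=0,i=2
  .#..#|.  b9=0 t=1,i=9
  .#...|#  b8=1 t=2,i=11
  ..###|.  b7=0 t=1,i=3
  ..##.|.  b6=0 t=1,i=11
  ..#.#|.  b5=0 t=0,i=1
  ..#..|#  b4=1 t=1,i=8
  ...##|#  b3=1 t=3,i=10
  ...#.|#  b2=1 t=0,i=0
  ....#|#  b1=1 t=0,i=11
  .....|.  b0=0 t=0,i=9
  bits 00011000011010111110100100011110 = 409725214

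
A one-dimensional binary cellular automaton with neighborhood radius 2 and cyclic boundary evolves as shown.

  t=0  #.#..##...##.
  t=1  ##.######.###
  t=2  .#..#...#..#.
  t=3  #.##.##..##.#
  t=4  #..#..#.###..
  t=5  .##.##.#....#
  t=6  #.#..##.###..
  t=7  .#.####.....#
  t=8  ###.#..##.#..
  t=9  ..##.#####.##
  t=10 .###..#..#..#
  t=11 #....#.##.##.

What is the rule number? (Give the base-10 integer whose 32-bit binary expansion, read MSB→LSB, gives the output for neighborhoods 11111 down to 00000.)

  [31] ##### => .  t=1,i=5
  [30] ####. => .  t=1,i=0
  [29] ###.# => #  t=1,i=1
  [28] ###.. => .  t=4,i=10
  [27] ##.## => .  t=1,i=2
  [26] ##.#. => #  t=0,i=12
  [25] ##..# => .  t=3,i=7
  [24] ##... => #  t=0,i=7
  [23] #.### => .  t=1,i=3
  [22] #.##. => .  t=3,i=2
  [21] #.#.# => #  t=0,i=0
  [20] #.#.. => .  t=0,i=2
  [19] #..## => #  t=0,i=4
  [18] #..#. => #  t=2,i=0
  [17] #...# => #  t=0,i=8
  [16] #.... => #  t=5,i=9
  [15] .#### => #  t=1,i=4
  [14] .###. => .  t=4,i=9
  [13] .##.# => #  t=0,i=11
  [12] .##.. => #  t=0,i=6
  [11] .#.## => #  t=4,i=7
  [10] .#.#. => #  t=0,i=1
  [9] .#..# => #  t=0,i=3
  [8] .#... => #  t=2,i=5
  [7] ..### => .  t=8,i=0
  [6] ..##. => #  t=0,i=5
  [5] ..#.# => .  t=4,i=6
  [4] ..#.. => .  t=2,i=1
  [3] ...## => .  t=0,i=9
  [2] ...#. => .  t=2,i=7
  [1] ....# => #  t=5,i=10
  [0] ..... => .  t=7,i=9
  bits 00100101001011111011111101000010 = 623886146

623886146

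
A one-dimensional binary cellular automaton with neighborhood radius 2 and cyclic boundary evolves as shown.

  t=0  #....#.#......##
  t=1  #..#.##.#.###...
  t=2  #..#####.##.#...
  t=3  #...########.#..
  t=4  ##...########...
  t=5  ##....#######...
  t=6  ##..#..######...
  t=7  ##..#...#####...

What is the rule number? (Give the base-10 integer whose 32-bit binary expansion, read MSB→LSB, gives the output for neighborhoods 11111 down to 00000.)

  nb #####: next=#  (t=2,i=5, bit31=1)
  nb ####.: next=#  (t=2,i=6, bit30=1)
  nb ###.#: next=#  (t=2,i=7, bit29=1)
  nb ###..: next=#  (t=0,i=0, bit28=1)
  nb ##.##: next=#  (t=2,i=8, bit27=1)
  nb ##.#.: next=#  (t=1,i=7, bit26=1)
  nb ##..#: next=.  (t=6,i=2, bit25=0)
  nb ##...: next=.  (t=0,i=1, bit24=0)
  nb #.###: next=#  (t=1,i=10, bit23=1)
  nb #.##.: next=#  (t=1,i=5, bit22=1)
  nb #.#.#: next=.  (t=1,i=8, bit21=0)
  nb #.#..: next=.  (t=0,i=7, bit20=0)
  nb #..##: next=.  (t=2,i=2, bit19=0)
  nb #..#.: next=.  (t=1,i=2, bit18=0)
  nb #...#: next=.  (t=1,i=14, bit17=0)
  nb #....: next=.  (t=0,i=2, bit16=0)
  nb .####: next=#  (t=2,i=4, bit15=1)
  nb .###.: next=.  (t=0,i=15, bit14=0)
  nb .##.#: next=#  (t=1,i=6, bit13=1)
  nb .##..: next=#  (t=4,i=1, bit12=1)
  nb .#.##: next=#  (t=1,i=4, bit11=1)
  nb .#.#.: next=#  (t=0,i=6, bit10=1)
  nb .#..#: next=.  (t=1,i=1, bit9=0)
  nb .#...: next=#  (t=0,i=8, bit8=1)
  nb ..###: next=.  (t=0,i=14, bit7=0)
  nb ..##.: next=#  (t=4,i=0, bit6=1)
  nb ..#.#: next=#  (t=0,i=5, bit5=1)
  nb ..#..: next=#  (t=1,i=0, bit4=1)
  nb ...##: next=.  (t=0,i=13, bit3=0)
  nb ...#.: next=.  (t=0,i=4, bit2=0)
  nb ....#: next=#  (t=0,i=3, bit1=1)
  nb .....: next=#  (t=0,i=10, bit0=1)
  bits 11111100110000001011110101110011 = 4240489843

4240489843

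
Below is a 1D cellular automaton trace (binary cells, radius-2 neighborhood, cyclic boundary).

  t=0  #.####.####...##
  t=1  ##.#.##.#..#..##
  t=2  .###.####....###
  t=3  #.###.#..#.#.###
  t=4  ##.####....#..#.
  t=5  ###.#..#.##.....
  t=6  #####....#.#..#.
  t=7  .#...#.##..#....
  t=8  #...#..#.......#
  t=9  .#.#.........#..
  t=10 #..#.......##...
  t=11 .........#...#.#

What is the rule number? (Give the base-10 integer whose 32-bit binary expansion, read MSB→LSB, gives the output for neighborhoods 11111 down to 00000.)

  nb #####: next=.  (t=6,i=2, bit31=0)
  nb ####.: next=.  (t=0,i=4, bit30=0)
  nb ###.#: next=#  (t=0,i=0, bit29=1)
  nb ###..: next=.  (t=0,i=10, bit28=0)
  nb ##.##: next=#  (t=0,i=1, bit27=1)
  nb ##.#.: next=#  (t=1,i=2, bit26=1)
  nb ##..#: next=.  (t=7,i=9, bit25=0)
  nb ##...: next=#  (t=0,i=11, bit24=1)
  nb #.###: next=.  (t=0,i=2, bit23=0)
  nb #.##.: next=#  (t=1,i=5, bit22=1)
  nb #.#.#: next=#  (t=1,i=3, bit21=1)
  nb #.#..: next=#  (t=1,i=8, bit20=1)
  nb #..##: next=#  (t=1,i=13, bit19=1)
  nb #..#.: next=.  (t=1,i=10, bit18=0)
  nb #...#: next=.  (t=0,i=12, bit17=0)
  nb #....: next=.  (t=2,i=10, bit16=0)
  nb .####: next=#  (t=0,i=3, bit15=1)
  nb .###.: next=#  (t=0,i=15, bit14=1)
  nb .##.#: next=#  (t=1,i=6, bit13=1)
  nb .##..: next=.  (t=5,i=10, bit12=0)
  nb .#.##: next=.  (t=1,i=4, bit11=0)
  nb .#.#.: next=.  (t=3,i=10, bit10=0)
  nb .#..#: next=.  (t=1,i=9, bit9=0)
  nb .#...: next=.  (t=7,i=2, bit8=0)
  nb ..###: next=#  (t=0,i=14, bit7=1)
  nb ..##.: next=.  (t=8,i=15, bit6=0)
  nb ..#.#: next=.  (t=3,i=9, bit5=0)
  nb ..#..: next=.  (t=1,i=11, bit4=0)
  nb ...##: next=.  (t=0,i=13, bit3=0)
  nb ...#.: next=#  (t=4,i=10, bit2=1)
  nb ....#: next=#  (t=2,i=11, bit1=1)
  nb .....: next=.  (t=5,i=13, bit0=0)
  bits 00101101011110001110000010000110 = 762896518

762896518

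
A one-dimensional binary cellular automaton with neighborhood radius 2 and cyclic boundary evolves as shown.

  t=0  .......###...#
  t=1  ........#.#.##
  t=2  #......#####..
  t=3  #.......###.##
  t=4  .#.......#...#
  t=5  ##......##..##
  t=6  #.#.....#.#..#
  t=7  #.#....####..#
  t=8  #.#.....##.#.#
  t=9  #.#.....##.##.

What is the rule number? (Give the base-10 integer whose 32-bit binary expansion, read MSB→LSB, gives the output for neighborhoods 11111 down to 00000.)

3275025524

  ##### -> #   bit 31 = 1  t=2,i=9
  ####. -> #   bit 30 = 1  t=2,i=10
  ###.# -> .   bit 29 = 0  t=3,i=10
  ###.. -> .   bit 28 = 0  t=0,i=9
  ##.## -> .   bit 27 = 0  t=3,i=11
  ##.#. -> .   bit 26 = 0  t=6,i=1
  ##..# -> #   bit 25 = 1  t=2,i=12
  ##... -> #   bit 24 = 1  t=0,i=10
  #.### -> .   bit 23 = 0  t=3,i=12
  #.##. -> .   bit 22 = 0  t=1,i=12
  #.#.# -> #   bit 21 = 1  t=1,i=10
  #.#.. -> #   bit 20 = 1  t=4,i=1
  #..## -> .   bit 19 = 0  t=5,i=11
  #..#. -> #   bit 18 = 1  t=2,i=13
  #...# -> .   bit 17 = 0  t=0,i=11
  #.... -> .   bit 16 = 0  t=0,i=1
  .#### -> #   bit 15 = 1  t=2,i=8
  .###. -> #   bit 14 = 1  t=0,i=8
  .##.# -> #   bit 13 = 1  t=6,i=0
  .##.. -> .   bit 12 = 0  t=1,i=13
  .#.## -> #   bit 11 = 1  t=1,i=11
  .#.#. -> #   bit 10 = 1  t=1,i=9
  .#..# -> .   bit 9 = 0  t=6,i=11
  .#... -> .   bit 8 = 0  t=0,i=0
  ..### -> .   bit 7 = 0  t=0,i=7
  ..##. -> #   bit 6 = 1  t=5,i=8
  ..#.# -> #   bit 5 = 1  t=1,i=8
  ..#.. -> #   bit 4 = 1  t=0,i=13
  ...## -> .   bit 3 = 0  t=0,i=6
  ...#. -> #   bit 2 = 1  t=0,i=12
  ....# -> .   bit 1 = 0  t=0,i=5
  ..... -> .   bit 0 = 0  t=0,i=2
  bits 11000011001101001110110001110100 = 3275025524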